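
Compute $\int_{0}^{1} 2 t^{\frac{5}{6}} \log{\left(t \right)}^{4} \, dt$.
$\frac{373248}{161051}$

Consider the simpler parametrised integral
$$J(a) = \int_{0}^{1} 2 t^{a} \, dt = \frac{2}{a + 1}.$$

Differentiating under the integral sign brings down a factor of $\ln t$:
$$\frac{dJ}{da} = \int_{0}^{1} 2 t^{a} \log{\left(t \right)} \, dt = - \frac{2}{\left(a + 1\right)^{2}}.$$

Repeating $4$ times in total — each differentiation brings down another $\ln t$ — gives
$$\frac{d^{4}J}{da^{4}} = \int_{0}^{1} 2 t^{a} \log{\left(t \right)}^{4} \, dt = \frac{48}{\left(a + 1\right)^{5}},$$
and the integrand here is exactly the target integrand, so $I = \frac{48}{\left(a + 1\right)^{5}}$.

Setting $a = \frac{5}{6}$:
$$I = \frac{373248}{161051}.$$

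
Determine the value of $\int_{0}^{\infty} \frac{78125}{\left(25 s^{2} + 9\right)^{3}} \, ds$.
$\frac{15625 \pi}{1296}$

Recall the elementary integral
$$J(a) = \int_{0}^{\infty} \frac{5}{a^{2} + s^{2}} \, ds = \frac{5 \pi}{2 a}.$$

Differentiating under the integral sign with respect to $a$,
$$\frac{dJ}{da} = \int_{0}^{\infty} - \frac{10 a}{\left(a^{2} + s^{2}\right)^{2}} \, ds = - \frac{5 \pi}{2 a^{2}},$$
so $\int_{0}^{\infty} \frac{5}{\left(a^{2} + s^{2}\right)^{2}} \, ds = \frac{5 \pi}{4 a^{3}}$.

Repeating — each differentiation of $1/(s^2+a^2)^j$ produces $-2ja/(s^2+a^2)^{j+1}$ — and dividing through by $-2ja$ at each step yields, after $2$ differentiations in total,
$$\int_{0}^{\infty} \frac{5}{\left(a^{2} + s^{2}\right)^{3}} \, ds = \frac{15 \pi}{16 a^{5}}.$$

Setting $a = \frac{3}{5}$:
$$I = \frac{15625 \pi}{1296}.$$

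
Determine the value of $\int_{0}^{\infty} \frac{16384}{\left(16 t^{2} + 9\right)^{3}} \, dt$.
$\frac{256 \pi}{81}$

Start from the standard arctangent integral
$$J(a) = \int_{0}^{\infty} \frac{4}{a^{2} + t^{2}} \, dt = \frac{2 \pi}{a}.$$

Differentiating under the integral sign with respect to $a$,
$$\frac{dJ}{da} = \int_{0}^{\infty} - \frac{8 a}{\left(a^{2} + t^{2}\right)^{2}} \, dt = - \frac{2 \pi}{a^{2}},$$
so $\int_{0}^{\infty} \frac{4}{\left(a^{2} + t^{2}\right)^{2}} \, dt = \frac{\pi}{a^{3}}$.

Repeating — each differentiation of $1/(t^2+a^2)^j$ produces $-2ja/(t^2+a^2)^{j+1}$ — and dividing through by $-2ja$ at each step yields, after $2$ differentiations in total,
$$\int_{0}^{\infty} \frac{4}{\left(a^{2} + t^{2}\right)^{3}} \, dt = \frac{3 \pi}{4 a^{5}}.$$

Setting $a = \frac{3}{4}$:
$$I = \frac{256 \pi}{81}.$$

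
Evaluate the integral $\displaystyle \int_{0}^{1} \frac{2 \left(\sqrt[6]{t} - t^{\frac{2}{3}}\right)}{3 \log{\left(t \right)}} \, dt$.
$\log{\left(\frac{\sqrt[3]{10} \cdot 7^{\frac{2}{3}}}{10} \right)}$

Consider the one-parameter family: let $I(a) = \int_{0}^{1} \frac{2 \left(\sqrt[6]{t} - t^{a}\right)}{3 \log{\left(t \right)}} \, dt$.

Since $\dfrac{\partial}{\partial a}\,t^{a} = t^{a} \ln t$, the $\ln t$ in the denominator cancels and
$$\frac{dI}{da} = \int_{0}^{1} - \frac{2}{3} t^{a} \, dt = - \frac{2}{3} \left[\frac{t^{a+1}}{a+1}\right]_0^1 = - \frac{2}{3 a + 3}.$$

Integrating with respect to $a$ gives $I(a) = - \frac{2 \log{\left(a + 1 \right)}}{3} - \frac{2 \log{\left(6 \right)}}{3} + \frac{2 \log{\left(7 \right)}}{3} + C$.

At $a = \frac{1}{6}$ the integrand is identically $0$, so $I(\frac{1}{6}) = 0$. The closed form gives $0$, hence $C = 0$.

Setting $a = \frac{2}{3}$:
$$I = \log{\left(\frac{\sqrt[3]{10} \cdot 7^{\frac{2}{3}}}{10} \right)}.$$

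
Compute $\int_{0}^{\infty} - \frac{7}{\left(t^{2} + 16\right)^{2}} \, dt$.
$- \frac{7 \pi}{256}$

Recall the elementary integral
$$J(a) = \int_{0}^{\infty} - \frac{7}{a^{2} + t^{2}} \, dt = - \frac{7 \pi}{2 a}.$$

Differentiating under the integral sign with respect to $a$,
$$\frac{dJ}{da} = \int_{0}^{\infty} \frac{14 a}{\left(a^{2} + t^{2}\right)^{2}} \, dt = \frac{7 \pi}{2 a^{2}},$$
so $\int_{0}^{\infty} - \frac{7}{\left(a^{2} + t^{2}\right)^{2}} \, dt = - \frac{7 \pi}{4 a^{3}}$.

Setting $a = 4$:
$$I = - \frac{7 \pi}{256}.$$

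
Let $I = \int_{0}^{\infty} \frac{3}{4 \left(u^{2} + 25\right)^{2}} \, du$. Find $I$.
$\frac{3 \pi}{2000}$

Start from the standard arctangent integral
$$J(a) = \int_{0}^{\infty} \frac{3}{4 \left(a^{2} + u^{2}\right)} \, du = \frac{3 \pi}{8 a}.$$

Differentiating under the integral sign with respect to $a$,
$$\frac{dJ}{da} = \int_{0}^{\infty} - \frac{3 a}{2 \left(a^{2} + u^{2}\right)^{2}} \, du = - \frac{3 \pi}{8 a^{2}},$$
so $\int_{0}^{\infty} \frac{3}{4 \left(a^{2} + u^{2}\right)^{2}} \, du = \frac{3 \pi}{16 a^{3}}$.

Setting $a = 5$:
$$I = \frac{3 \pi}{2000}.$$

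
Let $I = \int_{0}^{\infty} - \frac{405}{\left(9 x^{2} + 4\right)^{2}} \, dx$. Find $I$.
$- \frac{135 \pi}{32}$

Start from the standard arctangent integral
$$J(a) = \int_{0}^{\infty} - \frac{5}{a^{2} + x^{2}} \, dx = - \frac{5 \pi}{2 a}.$$

Differentiating under the integral sign with respect to $a$,
$$\frac{dJ}{da} = \int_{0}^{\infty} \frac{10 a}{\left(a^{2} + x^{2}\right)^{2}} \, dx = \frac{5 \pi}{2 a^{2}},$$
so $\int_{0}^{\infty} - \frac{5}{\left(a^{2} + x^{2}\right)^{2}} \, dx = - \frac{5 \pi}{4 a^{3}}$.

Setting $a = \frac{2}{3}$:
$$I = - \frac{135 \pi}{32}.$$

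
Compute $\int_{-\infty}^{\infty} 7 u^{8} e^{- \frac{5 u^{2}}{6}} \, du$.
$\frac{11907 \sqrt{30} \sqrt{\pi}}{625}$

Begin with the known integral
$$J(a) = \int_{-\infty}^{\infty} 7 e^{- a u^{2}} \, du = \frac{7 \sqrt{\pi}}{\sqrt{a}}.$$

Differentiating under the integral sign brings down a factor of $(-u^2)$:
$$\frac{dJ}{da} = \int_{-\infty}^{\infty} - 7 u^{2} e^{- a u^{2}} \, du = - \frac{7 \sqrt{\pi}}{2 a^{\frac{3}{2}}}.$$

Repeating $4$ times in total — each differentiation brings down another $(-u^2)$ — gives
$$\frac{d^{4}J}{da^{4}} = \int_{-\infty}^{\infty} 7 u^{8} e^{- a u^{2}} \, du = \frac{735 \sqrt{\pi}}{16 a^{\frac{9}{2}}},$$
and the integrand here is exactly the target integrand, so $I = \frac{735 \sqrt{\pi}}{16 a^{\frac{9}{2}}}$.

Setting $a = \frac{5}{6}$:
$$I = \frac{11907 \sqrt{30} \sqrt{\pi}}{625}.$$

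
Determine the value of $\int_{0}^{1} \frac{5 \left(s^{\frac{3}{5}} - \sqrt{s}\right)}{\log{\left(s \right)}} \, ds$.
$- \log{\left(\frac{759375}{1048576} \right)}$

Introduce a parameter $a$ in the exponent: let $I(a) = \int_{0}^{1} \frac{5 \left(s^{\frac{3}{5}} - s^{a}\right)}{\log{\left(s \right)}} \, ds$.

Since $\dfrac{\partial}{\partial a}\,s^{a} = s^{a} \ln s$, the $\ln s$ in the denominator cancels and
$$\frac{dI}{da} = \int_{0}^{1} -5 s^{a} \, ds = -5 \left[\frac{s^{a+1}}{a+1}\right]_0^1 = - \frac{5}{a + 1}.$$

Integrating with respect to $a$ gives $I(a) = - \log{\left(\frac{3125 \left(a + 1\right)^{5}}{32768} \right)} + C$.

At $a = \frac{3}{5}$ the integrand is identically $0$, so $I(\frac{3}{5}) = 0$. The closed form gives $0$, hence $C = 0$.

Setting $a = \frac{1}{2}$:
$$I = - \log{\left(\frac{759375}{1048576} \right)}.$$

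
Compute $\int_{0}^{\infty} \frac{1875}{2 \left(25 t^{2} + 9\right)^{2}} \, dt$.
$\frac{125 \pi}{72}$

Recall the elementary integral
$$J(a) = \int_{0}^{\infty} \frac{3}{2 \left(a^{2} + t^{2}\right)} \, dt = \frac{3 \pi}{4 a}.$$

Differentiating under the integral sign with respect to $a$,
$$\frac{dJ}{da} = \int_{0}^{\infty} - \frac{3 a}{\left(a^{2} + t^{2}\right)^{2}} \, dt = - \frac{3 \pi}{4 a^{2}},$$
so $\int_{0}^{\infty} \frac{3}{2 \left(a^{2} + t^{2}\right)^{2}} \, dt = \frac{3 \pi}{8 a^{3}}$.

Setting $a = \frac{3}{5}$:
$$I = \frac{125 \pi}{72}.$$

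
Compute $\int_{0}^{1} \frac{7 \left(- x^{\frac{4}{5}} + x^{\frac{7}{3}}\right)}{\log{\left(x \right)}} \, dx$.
$- \log{\left(\frac{10460353203}{781250000000} \right)}$

Replace the exponent $\frac{4}{5}$ by a parameter $a$: let $I(a) = \int_{0}^{1} \frac{7 \left(x^{\frac{7}{3}} - x^{a}\right)}{\log{\left(x \right)}} \, dx$.

Since $\dfrac{\partial}{\partial a}\,x^{a} = x^{a} \ln x$, the $\ln x$ in the denominator cancels and
$$\frac{dI}{da} = \int_{0}^{1} -7 x^{a} \, dx = -7 \left[\frac{x^{a+1}}{a+1}\right]_0^1 = - \frac{7}{a + 1}.$$

Integrating with respect to $a$ gives $I(a) = - \log{\left(\frac{2187 \left(a + 1\right)^{7}}{10000000} \right)} + C$.

At $a = \frac{7}{3}$ the integrand is identically $0$, so $I(\frac{7}{3}) = 0$. The closed form gives $0$, hence $C = 0$.

Setting $a = \frac{4}{5}$:
$$I = - \log{\left(\frac{10460353203}{781250000000} \right)}.$$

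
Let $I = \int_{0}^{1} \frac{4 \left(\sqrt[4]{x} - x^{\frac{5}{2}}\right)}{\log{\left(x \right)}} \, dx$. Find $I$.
$- \log{\left(\frac{38416}{625} \right)}$

Consider the one-parameter family: let $I(a) = \int_{0}^{1} \frac{4 \left(\sqrt[4]{x} - x^{a}\right)}{\log{\left(x \right)}} \, dx$.

Since $\dfrac{\partial}{\partial a}\,x^{a} = x^{a} \ln x$, the $\ln x$ in the denominator cancels and
$$\frac{dI}{da} = \int_{0}^{1} -4 x^{a} \, dx = -4 \left[\frac{x^{a+1}}{a+1}\right]_0^1 = - \frac{4}{a + 1}.$$

Integrating with respect to $a$ gives $I(a) = - \log{\left(\frac{256 \left(a + 1\right)^{4}}{625} \right)} + C$.

At $a = \frac{1}{4}$ the integrand is identically $0$, so $I(\frac{1}{4}) = 0$. The closed form gives $0$, hence $C = 0$.

Setting $a = \frac{5}{2}$:
$$I = - \log{\left(\frac{38416}{625} \right)}.$$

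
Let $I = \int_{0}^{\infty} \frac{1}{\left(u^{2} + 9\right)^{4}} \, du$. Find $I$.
$\frac{5 \pi}{69984}$

Recall the elementary integral
$$J(a) = \int_{0}^{\infty} \frac{1}{a^{2} + u^{2}} \, du = \frac{\pi}{2 a}.$$

Differentiating under the integral sign with respect to $a$,
$$\frac{dJ}{da} = \int_{0}^{\infty} - \frac{2 a}{\left(a^{2} + u^{2}\right)^{2}} \, du = - \frac{\pi}{2 a^{2}},$$
so $\int_{0}^{\infty} \frac{1}{\left(a^{2} + u^{2}\right)^{2}} \, du = \frac{\pi}{4 a^{3}}$.

Repeating — each differentiation of $1/(u^2+a^2)^j$ produces $-2ja/(u^2+a^2)^{j+1}$ — and dividing through by $-2ja$ at each step yields, after $3$ differentiations in total,
$$\int_{0}^{\infty} \frac{1}{\left(a^{2} + u^{2}\right)^{4}} \, du = \frac{5 \pi}{32 a^{7}}.$$

Setting $a = 3$:
$$I = \frac{5 \pi}{69984}.$$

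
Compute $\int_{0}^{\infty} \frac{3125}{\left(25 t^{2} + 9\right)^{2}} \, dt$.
$\frac{625 \pi}{108}$

Start from the standard arctangent integral
$$J(a) = \int_{0}^{\infty} \frac{5}{a^{2} + t^{2}} \, dt = \frac{5 \pi}{2 a}.$$

Differentiating under the integral sign with respect to $a$,
$$\frac{dJ}{da} = \int_{0}^{\infty} - \frac{10 a}{\left(a^{2} + t^{2}\right)^{2}} \, dt = - \frac{5 \pi}{2 a^{2}},$$
so $\int_{0}^{\infty} \frac{5}{\left(a^{2} + t^{2}\right)^{2}} \, dt = \frac{5 \pi}{4 a^{3}}$.

Setting $a = \frac{3}{5}$:
$$I = \frac{625 \pi}{108}.$$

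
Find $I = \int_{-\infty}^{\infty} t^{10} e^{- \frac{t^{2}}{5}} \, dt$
$\frac{2953125 \sqrt{5} \sqrt{\pi}}{32}$

Begin with the known integral
$$J(a) = \int_{-\infty}^{\infty} e^{- a t^{2}} \, dt = \frac{\sqrt{\pi}}{\sqrt{a}}.$$

Differentiating under the integral sign brings down a factor of $(-t^2)$:
$$\frac{dJ}{da} = \int_{-\infty}^{\infty} - t^{2} e^{- a t^{2}} \, dt = - \frac{\sqrt{\pi}}{2 a^{\frac{3}{2}}}.$$

Repeating $5$ times in total — each differentiation brings down another $(-t^2)$ — gives
$$\frac{d^{5}J}{da^{5}} = \int_{-\infty}^{\infty} - t^{10} e^{- a t^{2}} \, dt = - \frac{945 \sqrt{\pi}}{32 a^{\frac{11}{2}}},$$
and the integrand here is $(-1)^{5}$ times the target integrand, so $I = (-1)^{5}\,\frac{d^{5}J}{da^{5}} = \frac{945 \sqrt{\pi}}{32 a^{\frac{11}{2}}}$.

Setting $a = \frac{1}{5}$:
$$I = \frac{2953125 \sqrt{5} \sqrt{\pi}}{32}.$$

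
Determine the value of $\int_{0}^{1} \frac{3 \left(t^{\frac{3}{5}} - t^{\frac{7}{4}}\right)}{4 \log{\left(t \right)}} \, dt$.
$- \frac{3 \log{\left(55 \right)}}{4} + \frac{15 \log{\left(2 \right)}}{4}$

Introduce a parameter $a$ in the exponent: let $I(a) = \int_{0}^{1} \frac{3 \left(t^{\frac{3}{5}} - t^{a}\right)}{4 \log{\left(t \right)}} \, dt$.

Since $\dfrac{\partial}{\partial a}\,t^{a} = t^{a} \ln t$, the $\ln t$ in the denominator cancels and
$$\frac{dI}{da} = \int_{0}^{1} - \frac{3}{4} t^{a} \, dt = - \frac{3}{4} \left[\frac{t^{a+1}}{a+1}\right]_0^1 = - \frac{3}{4 a + 4}.$$

Integrating with respect to $a$ gives $I(a) = - \log{\left(\frac{10^{\frac{3}{4}} \left(a + 1\right)^{\frac{3}{4}}}{8} \right)} + C$.

At $a = \frac{3}{5}$ the integrand is identically $0$, so $I(\frac{3}{5}) = 0$. The closed form gives $0$, hence $C = 0$.

Setting $a = \frac{7}{4}$:
$$I = - \frac{3 \log{\left(55 \right)}}{4} + \frac{15 \log{\left(2 \right)}}{4}.$$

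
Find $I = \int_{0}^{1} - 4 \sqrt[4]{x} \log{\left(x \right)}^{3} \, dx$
$\frac{6144}{625}$

Begin with the known integral
$$J(a) = \int_{0}^{1} - 4 x^{a} \, dx = - \frac{4}{a + 1}.$$

Differentiating under the integral sign brings down a factor of $\ln x$:
$$\frac{dJ}{da} = \int_{0}^{1} - 4 x^{a} \log{\left(x \right)} \, dx = \frac{4}{\left(a + 1\right)^{2}}.$$

Repeating $3$ times in total — each differentiation brings down another $\ln x$ — gives
$$\frac{d^{3}J}{da^{3}} = \int_{0}^{1} - 4 x^{a} \log{\left(x \right)}^{3} \, dx = \frac{24}{\left(a + 1\right)^{4}},$$
and the integrand here is exactly the target integrand, so $I = \frac{24}{\left(a + 1\right)^{4}}$.

Setting $a = \frac{1}{4}$:
$$I = \frac{6144}{625}.$$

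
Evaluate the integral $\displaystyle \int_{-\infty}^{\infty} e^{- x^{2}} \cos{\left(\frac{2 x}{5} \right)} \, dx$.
$\frac{\sqrt{\pi}}{e^{\frac{1}{25}}}$

Define $I(b) = \int_{-\infty}^{\infty} e^{- x^{2}} \cos{\left(b x \right)} \, dx$.

Differentiating under the integral sign,
$$I'(b) = \int_{-\infty}^{\infty} - x e^{- x^{2}} \sin{\left(b x \right)} \, dx.$$

Integrate $\int_{-\infty}^{\infty} x \sin(b x)\, e^{- x^{2}}\, dx$ by parts with $u = \sin(b x)$ and $dv = x\, e^{- x^{2}}\, dx$, giving $v = - \frac{e^{- x^{2}}}{2}$. The boundary term vanishes and
$$\int_{-\infty}^{\infty} x \sin(b x)\, e^{- x^{2}}\, dx = \frac{b}{2} \int_{-\infty}^{\infty} \cos(b x)\, e^{- x^{2}}\, dx,$$
so $I'(b) = - \frac{b}{2}\, I(b)$.

This is a separable first-order ODE; solving with the initial condition $I(0) = \int_{-\infty}^{\infty} e^{- x^{2}}\,dx = \sqrt{\pi}$ gives
$$I(b) = \sqrt{\pi} e^{- \frac{b^{2}}{4}}.$$

Setting $b = \frac{2}{5}$:
$$I = \frac{\sqrt{\pi}}{e^{\frac{1}{25}}}.$$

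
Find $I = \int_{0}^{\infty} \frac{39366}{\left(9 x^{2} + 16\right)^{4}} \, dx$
$\frac{32805 \pi}{262144}$

Recall the elementary integral
$$J(a) = \int_{0}^{\infty} \frac{6}{a^{2} + x^{2}} \, dx = \frac{3 \pi}{a}.$$

Differentiating under the integral sign with respect to $a$,
$$\frac{dJ}{da} = \int_{0}^{\infty} - \frac{12 a}{\left(a^{2} + x^{2}\right)^{2}} \, dx = - \frac{3 \pi}{a^{2}},$$
so $\int_{0}^{\infty} \frac{6}{\left(a^{2} + x^{2}\right)^{2}} \, dx = \frac{3 \pi}{2 a^{3}}$.

Repeating — each differentiation of $1/(x^2+a^2)^j$ produces $-2ja/(x^2+a^2)^{j+1}$ — and dividing through by $-2ja$ at each step yields, after $3$ differentiations in total,
$$\int_{0}^{\infty} \frac{6}{\left(a^{2} + x^{2}\right)^{4}} \, dx = \frac{15 \pi}{16 a^{7}}.$$

Setting $a = \frac{4}{3}$:
$$I = \frac{32805 \pi}{262144}.$$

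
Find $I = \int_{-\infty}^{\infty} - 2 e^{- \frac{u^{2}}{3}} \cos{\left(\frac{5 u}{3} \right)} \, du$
$- \frac{2 \sqrt{3} \sqrt{\pi}}{e^{\frac{25}{12}}}$

Define $I(b) = \int_{-\infty}^{\infty} - 2 e^{- \frac{u^{2}}{3}} \cos{\left(b u \right)} \, du$.

Differentiating under the integral sign,
$$I'(b) = \int_{-\infty}^{\infty} 2 u e^{- \frac{u^{2}}{3}} \sin{\left(b u \right)} \, du.$$

Integrate $\int_{-\infty}^{\infty} u \sin(b u)\, e^{- \frac{u^{2}}{3}}\, du$ by parts with $w = \sin(b u)$ and $dv = u\, e^{- \frac{u^{2}}{3}}\, du$, giving $v = - \frac{3 e^{- \frac{u^{2}}{3}}}{2}$. The boundary term vanishes and
$$\int_{-\infty}^{\infty} u \sin(b u)\, e^{- \frac{u^{2}}{3}}\, du = \frac{3 b}{2} \int_{-\infty}^{\infty} \cos(b u)\, e^{- \frac{u^{2}}{3}}\, du,$$
so $I'(b) = - \frac{3 b}{2}\, I(b)$.

This is a separable first-order ODE; solving with the initial condition $I(0) = \int_{-\infty}^{\infty} - 2 e^{- \frac{u^{2}}{3}}\,du = - 2 \sqrt{3} \sqrt{\pi}$ gives
$$I(b) = - 2 \sqrt{3} \sqrt{\pi} e^{- \frac{3 b^{2}}{4}}.$$

Setting $b = \frac{5}{3}$:
$$I = - \frac{2 \sqrt{3} \sqrt{\pi}}{e^{\frac{25}{12}}}.$$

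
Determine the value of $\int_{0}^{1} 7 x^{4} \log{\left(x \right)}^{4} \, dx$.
$\frac{168}{3125}$

Begin with the known integral
$$J(a) = \int_{0}^{1} 7 x^{a} \, dx = \frac{7}{a + 1}.$$

Differentiating under the integral sign brings down a factor of $\ln x$:
$$\frac{dJ}{da} = \int_{0}^{1} 7 x^{a} \log{\left(x \right)} \, dx = - \frac{7}{\left(a + 1\right)^{2}}.$$

Repeating $4$ times in total — each differentiation brings down another $\ln x$ — gives
$$\frac{d^{4}J}{da^{4}} = \int_{0}^{1} 7 x^{a} \log{\left(x \right)}^{4} \, dx = \frac{168}{\left(a + 1\right)^{5}},$$
and the integrand here is exactly the target integrand, so $I = \frac{168}{\left(a + 1\right)^{5}}$.

Setting $a = 4$:
$$I = \frac{168}{3125}.$$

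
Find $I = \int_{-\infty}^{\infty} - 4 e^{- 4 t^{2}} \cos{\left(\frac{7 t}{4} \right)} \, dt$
$- \frac{2 \sqrt{\pi}}{e^{\frac{49}{256}}}$

Define $I(b) = \int_{-\infty}^{\infty} - 4 e^{- 4 t^{2}} \cos{\left(b t \right)} \, dt$.

Differentiating under the integral sign,
$$I'(b) = \int_{-\infty}^{\infty} 4 t e^{- 4 t^{2}} \sin{\left(b t \right)} \, dt.$$

Integrate $\int_{-\infty}^{\infty} t \sin(b t)\, e^{- 4 t^{2}}\, dt$ by parts with $u = \sin(b t)$ and $dv = t\, e^{- 4 t^{2}}\, dt$, giving $v = - \frac{e^{- 4 t^{2}}}{8}$. The boundary term vanishes and
$$\int_{-\infty}^{\infty} t \sin(b t)\, e^{- 4 t^{2}}\, dt = \frac{b}{8} \int_{-\infty}^{\infty} \cos(b t)\, e^{- 4 t^{2}}\, dt,$$
so $I'(b) = - \frac{b}{8}\, I(b)$.

This is a separable first-order ODE; solving with the initial condition $I(0) = \int_{-\infty}^{\infty} - 4 e^{- 4 t^{2}}\,dt = - 2 \sqrt{\pi}$ gives
$$I(b) = - 2 \sqrt{\pi} e^{- \frac{b^{2}}{16}}.$$

Setting $b = \frac{7}{4}$:
$$I = - \frac{2 \sqrt{\pi}}{e^{\frac{49}{256}}}.$$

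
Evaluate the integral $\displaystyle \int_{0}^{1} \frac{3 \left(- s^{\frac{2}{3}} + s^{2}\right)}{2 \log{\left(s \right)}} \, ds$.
$\log{\left(\frac{27 \sqrt{5}}{25} \right)}$

Replace the exponent $\frac{2}{3}$ by a parameter $a$: let $I(a) = \int_{0}^{1} \frac{3 \left(s^{2} - s^{a}\right)}{2 \log{\left(s \right)}} \, ds$.

Since $\dfrac{\partial}{\partial a}\,s^{a} = s^{a} \ln s$, the $\ln s$ in the denominator cancels and
$$\frac{dI}{da} = \int_{0}^{1} - \frac{3}{2} s^{a} \, ds = - \frac{3}{2} \left[\frac{s^{a+1}}{a+1}\right]_0^1 = - \frac{3}{2 a + 2}.$$

Integrating with respect to $a$ gives $I(a) = - \frac{3 \log{\left(a + 1 \right)}}{2} + \frac{3 \log{\left(3 \right)}}{2} + C$.

At $a = 2$ the integrand is identically $0$, so $I(2) = 0$. The closed form gives $0$, hence $C = 0$.

Setting $a = \frac{2}{3}$:
$$I = \log{\left(\frac{27 \sqrt{5}}{25} \right)}.$$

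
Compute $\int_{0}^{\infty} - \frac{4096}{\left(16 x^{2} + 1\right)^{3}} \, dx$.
$- 192 \pi$

Begin with the known result
$$J(a) = \int_{0}^{\infty} - \frac{1}{a^{2} + x^{2}} \, dx = - \frac{\pi}{2 a}.$$

Differentiating under the integral sign with respect to $a$,
$$\frac{dJ}{da} = \int_{0}^{\infty} \frac{2 a}{\left(a^{2} + x^{2}\right)^{2}} \, dx = \frac{\pi}{2 a^{2}},$$
so $\int_{0}^{\infty} - \frac{1}{\left(a^{2} + x^{2}\right)^{2}} \, dx = - \frac{\pi}{4 a^{3}}$.

Repeating — each differentiation of $1/(x^2+a^2)^j$ produces $-2ja/(x^2+a^2)^{j+1}$ — and dividing through by $-2ja$ at each step yields, after $2$ differentiations in total,
$$\int_{0}^{\infty} - \frac{1}{\left(a^{2} + x^{2}\right)^{3}} \, dx = - \frac{3 \pi}{16 a^{5}}.$$

Setting $a = \frac{1}{4}$:
$$I = - 192 \pi.$$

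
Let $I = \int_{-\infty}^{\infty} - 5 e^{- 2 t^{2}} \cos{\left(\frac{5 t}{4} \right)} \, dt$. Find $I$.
$- \frac{5 \sqrt{2} \sqrt{\pi}}{2 e^{\frac{25}{128}}}$

Let $b$ denote the cosine frequency and define $I(b) = \int_{-\infty}^{\infty} - 5 e^{- 2 t^{2}} \cos{\left(b t \right)} \, dt$.

Differentiating under the integral sign,
$$I'(b) = \int_{-\infty}^{\infty} 5 t e^{- 2 t^{2}} \sin{\left(b t \right)} \, dt.$$

Integrate $\int_{-\infty}^{\infty} t \sin(b t)\, e^{- 2 t^{2}}\, dt$ by parts with $u = \sin(b t)$ and $dv = t\, e^{- 2 t^{2}}\, dt$, giving $v = - \frac{e^{- 2 t^{2}}}{4}$. The boundary term vanishes and
$$\int_{-\infty}^{\infty} t \sin(b t)\, e^{- 2 t^{2}}\, dt = \frac{b}{4} \int_{-\infty}^{\infty} \cos(b t)\, e^{- 2 t^{2}}\, dt,$$
so $I'(b) = - \frac{b}{4}\, I(b)$.

This is a separable first-order ODE; solving with the initial condition $I(0) = \int_{-\infty}^{\infty} - 5 e^{- 2 t^{2}}\,dt = - \frac{5 \sqrt{2} \sqrt{\pi}}{2}$ gives
$$I(b) = - \frac{5 \sqrt{2} \sqrt{\pi} e^{- \frac{b^{2}}{8}}}{2}.$$

Setting $b = \frac{5}{4}$:
$$I = - \frac{5 \sqrt{2} \sqrt{\pi}}{2 e^{\frac{25}{128}}}.$$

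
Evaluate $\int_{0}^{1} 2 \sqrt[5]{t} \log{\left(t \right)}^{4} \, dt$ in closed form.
$\frac{3125}{162}$

Start from the elementary integral
$$J(a) = \int_{0}^{1} 2 t^{a} \, dt = \frac{2}{a + 1}.$$

Differentiating under the integral sign brings down a factor of $\ln t$:
$$\frac{dJ}{da} = \int_{0}^{1} 2 t^{a} \log{\left(t \right)} \, dt = - \frac{2}{\left(a + 1\right)^{2}}.$$

Repeating $4$ times in total — each differentiation brings down another $\ln t$ — gives
$$\frac{d^{4}J}{da^{4}} = \int_{0}^{1} 2 t^{a} \log{\left(t \right)}^{4} \, dt = \frac{48}{\left(a + 1\right)^{5}},$$
and the integrand here is exactly the target integrand, so $I = \frac{48}{\left(a + 1\right)^{5}}$.

Setting $a = \frac{1}{5}$:
$$I = \frac{3125}{162}.$$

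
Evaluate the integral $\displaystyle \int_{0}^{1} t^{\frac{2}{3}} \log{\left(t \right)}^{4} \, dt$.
$\frac{5832}{3125}$

Start from the elementary integral
$$J(a) = \int_{0}^{1} t^{a} \, dt = \frac{1}{a + 1}.$$

Differentiating under the integral sign brings down a factor of $\ln t$:
$$\frac{dJ}{da} = \int_{0}^{1} t^{a} \log{\left(t \right)} \, dt = - \frac{1}{\left(a + 1\right)^{2}}.$$

Repeating $4$ times in total — each differentiation brings down another $\ln t$ — gives
$$\frac{d^{4}J}{da^{4}} = \int_{0}^{1} t^{a} \log{\left(t \right)}^{4} \, dt = \frac{24}{\left(a + 1\right)^{5}},$$
and the integrand here is exactly the target integrand, so $I = \frac{24}{\left(a + 1\right)^{5}}$.

Setting $a = \frac{2}{3}$:
$$I = \frac{5832}{3125}.$$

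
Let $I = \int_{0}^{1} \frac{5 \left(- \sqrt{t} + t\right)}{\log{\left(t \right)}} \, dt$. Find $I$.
$\log{\left(\frac{1024}{243} \right)}$

Introduce a parameter $a$ in the exponent: let $I(a) = \int_{0}^{1} \frac{5 \left(- \sqrt{t} + t^{a}\right)}{\log{\left(t \right)}} \, dt$.

Since $\dfrac{\partial}{\partial a}\,t^{a} = t^{a} \ln t$, the $\ln t$ in the denominator cancels and
$$\frac{dI}{da} = \int_{0}^{1} 5 t^{a} \, dt = 5 \left[\frac{t^{a+1}}{a+1}\right]_0^1 = \frac{5}{a + 1}.$$

Integrating with respect to $a$ gives $I(a) = \log{\left(\frac{32 \left(a + 1\right)^{5}}{243} \right)} + C$.

At $a = \frac{1}{2}$ the integrand is identically $0$, so $I(\frac{1}{2}) = 0$. The closed form gives $0$, hence $C = 0$.

Setting $a = 1$:
$$I = \log{\left(\frac{1024}{243} \right)}.$$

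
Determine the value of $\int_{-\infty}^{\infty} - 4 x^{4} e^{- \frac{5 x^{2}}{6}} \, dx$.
$- \frac{108 \sqrt{30} \sqrt{\pi}}{125}$

Start from the elementary integral
$$J(a) = \int_{-\infty}^{\infty} - 4 e^{- a x^{2}} \, dx = - \frac{4 \sqrt{\pi}}{\sqrt{a}}.$$

Differentiating under the integral sign brings down a factor of $(-x^2)$:
$$\frac{dJ}{da} = \int_{-\infty}^{\infty} 4 x^{2} e^{- a x^{2}} \, dx = \frac{2 \sqrt{\pi}}{a^{\frac{3}{2}}}.$$

Repeating twice in total — each differentiation brings down another $(-x^2)$ — gives
$$\frac{d^{2}J}{da^{2}} = \int_{-\infty}^{\infty} - 4 x^{4} e^{- a x^{2}} \, dx = - \frac{3 \sqrt{\pi}}{a^{\frac{5}{2}}},$$
and the integrand here is exactly the target integrand, so $I = - \frac{3 \sqrt{\pi}}{a^{\frac{5}{2}}}$.

Setting $a = \frac{5}{6}$:
$$I = - \frac{108 \sqrt{30} \sqrt{\pi}}{125}.$$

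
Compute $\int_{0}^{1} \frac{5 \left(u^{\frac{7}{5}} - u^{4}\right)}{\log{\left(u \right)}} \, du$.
$- \log{\left(\frac{9765625}{248832} \right)}$

Replace the exponent $4$ by a parameter $a$: let $I(a) = \int_{0}^{1} \frac{5 \left(u^{\frac{7}{5}} - u^{a}\right)}{\log{\left(u \right)}} \, du$.

Since $\dfrac{\partial}{\partial a}\,u^{a} = u^{a} \ln u$, the $\ln u$ in the denominator cancels and
$$\frac{dI}{da} = \int_{0}^{1} -5 u^{a} \, du = -5 \left[\frac{u^{a+1}}{a+1}\right]_0^1 = - \frac{5}{a + 1}.$$

Integrating with respect to $a$ gives $I(a) = - \log{\left(\frac{3125 \left(a + 1\right)^{5}}{248832} \right)} + C$.

At $a = \frac{7}{5}$ the integrand is identically $0$, so $I(\frac{7}{5}) = 0$. The closed form gives $0$, hence $C = 0$.

Setting $a = 4$:
$$I = - \log{\left(\frac{9765625}{248832} \right)}.$$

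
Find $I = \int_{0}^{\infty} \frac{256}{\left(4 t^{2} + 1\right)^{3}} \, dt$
$24 \pi$

Recall the elementary integral
$$J(a) = \int_{0}^{\infty} \frac{4}{a^{2} + t^{2}} \, dt = \frac{2 \pi}{a}.$$

Differentiating under the integral sign with respect to $a$,
$$\frac{dJ}{da} = \int_{0}^{\infty} - \frac{8 a}{\left(a^{2} + t^{2}\right)^{2}} \, dt = - \frac{2 \pi}{a^{2}},$$
so $\int_{0}^{\infty} \frac{4}{\left(a^{2} + t^{2}\right)^{2}} \, dt = \frac{\pi}{a^{3}}$.

Repeating — each differentiation of $1/(t^2+a^2)^j$ produces $-2ja/(t^2+a^2)^{j+1}$ — and dividing through by $-2ja$ at each step yields, after $2$ differentiations in total,
$$\int_{0}^{\infty} \frac{4}{\left(a^{2} + t^{2}\right)^{3}} \, dt = \frac{3 \pi}{4 a^{5}}.$$

Setting $a = \frac{1}{2}$:
$$I = 24 \pi.$$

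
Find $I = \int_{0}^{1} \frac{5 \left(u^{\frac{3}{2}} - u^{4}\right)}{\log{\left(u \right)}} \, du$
$- \log{\left(32 \right)}$

Consider the one-parameter family: let $I(a) = \int_{0}^{1} \frac{5 \left(- u^{4} + u^{a}\right)}{\log{\left(u \right)}} \, du$.

Since $\dfrac{\partial}{\partial a}\,u^{a} = u^{a} \ln u$, the $\ln u$ in the denominator cancels and
$$\frac{dI}{da} = \int_{0}^{1} 5 u^{a} \, du = 5 \left[\frac{u^{a+1}}{a+1}\right]_0^1 = \frac{5}{a + 1}.$$

Integrating with respect to $a$ gives $I(a) = \log{\left(\frac{\left(a + 1\right)^{5}}{3125} \right)} + C$.

At $a = 4$ the integrand is identically $0$, so $I(4) = 0$. The closed form gives $0$, hence $C = 0$.

Setting $a = \frac{3}{2}$:
$$I = - \log{\left(32 \right)}.$$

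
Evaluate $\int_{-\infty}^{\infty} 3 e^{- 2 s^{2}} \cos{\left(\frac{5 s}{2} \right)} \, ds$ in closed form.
$\frac{3 \sqrt{2} \sqrt{\pi}}{2 e^{\frac{25}{32}}}$

Treat the cosine frequency as a parameter and define $I(b) = \int_{-\infty}^{\infty} 3 e^{- 2 s^{2}} \cos{\left(b s \right)} \, ds$.

Differentiating under the integral sign,
$$I'(b) = \int_{-\infty}^{\infty} - 3 s e^{- 2 s^{2}} \sin{\left(b s \right)} \, ds.$$

Integrate $\int_{-\infty}^{\infty} s \sin(b s)\, e^{- 2 s^{2}}\, ds$ by parts with $u = \sin(b s)$ and $dv = s\, e^{- 2 s^{2}}\, ds$, giving $v = - \frac{e^{- 2 s^{2}}}{4}$. The boundary term vanishes and
$$\int_{-\infty}^{\infty} s \sin(b s)\, e^{- 2 s^{2}}\, ds = \frac{b}{4} \int_{-\infty}^{\infty} \cos(b s)\, e^{- 2 s^{2}}\, ds,$$
so $I'(b) = - \frac{b}{4}\, I(b)$.

This is a separable first-order ODE; solving with the initial condition $I(0) = \int_{-\infty}^{\infty} 3 e^{- 2 s^{2}}\,ds = \frac{3 \sqrt{2} \sqrt{\pi}}{2}$ gives
$$I(b) = \frac{3 \sqrt{2} \sqrt{\pi} e^{- \frac{b^{2}}{8}}}{2}.$$

Setting $b = \frac{5}{2}$:
$$I = \frac{3 \sqrt{2} \sqrt{\pi}}{2 e^{\frac{25}{32}}}.$$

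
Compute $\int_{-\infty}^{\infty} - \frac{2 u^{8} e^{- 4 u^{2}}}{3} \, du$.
$- \frac{35 \sqrt{\pi}}{4096}$

Begin with the known integral
$$J(a) = \int_{-\infty}^{\infty} - \frac{2 e^{- a u^{2}}}{3} \, du = - \frac{2 \sqrt{\pi}}{3 \sqrt{a}}.$$

Differentiating under the integral sign brings down a factor of $(-u^2)$:
$$\frac{dJ}{da} = \int_{-\infty}^{\infty} \frac{2 u^{2} e^{- a u^{2}}}{3} \, du = \frac{\sqrt{\pi}}{3 a^{\frac{3}{2}}}.$$

Repeating $4$ times in total — each differentiation brings down another $(-u^2)$ — gives
$$\frac{d^{4}J}{da^{4}} = \int_{-\infty}^{\infty} - \frac{2 u^{8} e^{- a u^{2}}}{3} \, du = - \frac{35 \sqrt{\pi}}{8 a^{\frac{9}{2}}},$$
and the integrand here is exactly the target integrand, so $I = - \frac{35 \sqrt{\pi}}{8 a^{\frac{9}{2}}}$.

Setting $a = 4$:
$$I = - \frac{35 \sqrt{\pi}}{4096}.$$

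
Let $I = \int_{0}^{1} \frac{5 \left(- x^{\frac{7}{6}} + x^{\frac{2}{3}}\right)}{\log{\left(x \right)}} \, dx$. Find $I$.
$\log{\left(\frac{100000}{371293} \right)}$

Consider the one-parameter family: let $I(a) = \int_{0}^{1} \frac{5 \left(- x^{\frac{7}{6}} + x^{a}\right)}{\log{\left(x \right)}} \, dx$.

Since $\dfrac{\partial}{\partial a}\,x^{a} = x^{a} \ln x$, the $\ln x$ in the denominator cancels and
$$\frac{dI}{da} = \int_{0}^{1} 5 x^{a} \, dx = 5 \left[\frac{x^{a+1}}{a+1}\right]_0^1 = \frac{5}{a + 1}.$$

Integrating with respect to $a$ gives $I(a) = \log{\left(\frac{7776 \left(a + 1\right)^{5}}{371293} \right)} + C$.

At $a = \frac{7}{6}$ the integrand is identically $0$, so $I(\frac{7}{6}) = 0$. The closed form gives $0$, hence $C = 0$.

Setting $a = \frac{2}{3}$:
$$I = \log{\left(\frac{100000}{371293} \right)}.$$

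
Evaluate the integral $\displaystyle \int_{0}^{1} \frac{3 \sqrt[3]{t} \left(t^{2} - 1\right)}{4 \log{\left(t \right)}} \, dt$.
$- \frac{3 \log{\left(2 \right)}}{2} + \frac{3 \log{\left(10 \right)}}{4}$

Replace the exponent $\frac{1}{3}$ by a parameter $a$: let $I(a) = \int_{0}^{1} \frac{3 \left(t^{\frac{7}{3}} - t^{a}\right)}{4 \log{\left(t \right)}} \, dt$.

Since $\dfrac{\partial}{\partial a}\,t^{a} = t^{a} \ln t$, the $\ln t$ in the denominator cancels and
$$\frac{dI}{da} = \int_{0}^{1} - \frac{3}{4} t^{a} \, dt = - \frac{3}{4} \left[\frac{t^{a+1}}{a+1}\right]_0^1 = - \frac{3}{4 a + 4}.$$

Integrating with respect to $a$ gives $I(a) = - \frac{3 \log{\left(a + 1 \right)}}{4} - \frac{3 \log{\left(3 \right)}}{4} + \frac{3 \log{\left(10 \right)}}{4} + C$.

At $a = \frac{7}{3}$ the integrand is identically $0$, so $I(\frac{7}{3}) = 0$. The closed form gives $0$, hence $C = 0$.

Setting $a = \frac{1}{3}$:
$$I = - \frac{3 \log{\left(2 \right)}}{2} + \frac{3 \log{\left(10 \right)}}{4}.$$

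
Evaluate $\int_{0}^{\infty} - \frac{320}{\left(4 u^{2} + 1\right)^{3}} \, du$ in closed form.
$- 30 \pi$

Start from the standard arctangent integral
$$J(a) = \int_{0}^{\infty} - \frac{5}{a^{2} + u^{2}} \, du = - \frac{5 \pi}{2 a}.$$

Differentiating under the integral sign with respect to $a$,
$$\frac{dJ}{da} = \int_{0}^{\infty} \frac{10 a}{\left(a^{2} + u^{2}\right)^{2}} \, du = \frac{5 \pi}{2 a^{2}},$$
so $\int_{0}^{\infty} - \frac{5}{\left(a^{2} + u^{2}\right)^{2}} \, du = - \frac{5 \pi}{4 a^{3}}$.

Repeating — each differentiation of $1/(u^2+a^2)^j$ produces $-2ja/(u^2+a^2)^{j+1}$ — and dividing through by $-2ja$ at each step yields, after $2$ differentiations in total,
$$\int_{0}^{\infty} - \frac{5}{\left(a^{2} + u^{2}\right)^{3}} \, du = - \frac{15 \pi}{16 a^{5}}.$$

Setting $a = \frac{1}{2}$:
$$I = - 30 \pi.$$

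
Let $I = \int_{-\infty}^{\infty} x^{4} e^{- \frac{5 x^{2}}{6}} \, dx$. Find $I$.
$\frac{27 \sqrt{30} \sqrt{\pi}}{125}$

Begin with the known integral
$$J(a) = \int_{-\infty}^{\infty} e^{- a x^{2}} \, dx = \frac{\sqrt{\pi}}{\sqrt{a}}.$$

Differentiating under the integral sign brings down a factor of $(-x^2)$:
$$\frac{dJ}{da} = \int_{-\infty}^{\infty} - x^{2} e^{- a x^{2}} \, dx = - \frac{\sqrt{\pi}}{2 a^{\frac{3}{2}}}.$$

Repeating twice in total — each differentiation brings down another $(-x^2)$ — gives
$$\frac{d^{2}J}{da^{2}} = \int_{-\infty}^{\infty} x^{4} e^{- a x^{2}} \, dx = \frac{3 \sqrt{\pi}}{4 a^{\frac{5}{2}}},$$
and the integrand here is exactly the target integrand, so $I = \frac{3 \sqrt{\pi}}{4 a^{\frac{5}{2}}}$.

Setting $a = \frac{5}{6}$:
$$I = \frac{27 \sqrt{30} \sqrt{\pi}}{125}.$$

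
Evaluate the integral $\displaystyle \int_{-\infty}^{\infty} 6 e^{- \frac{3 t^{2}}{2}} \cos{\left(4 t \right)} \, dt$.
$\frac{2 \sqrt{6} \sqrt{\pi}}{e^{\frac{8}{3}}}$

Let $b$ denote the cosine frequency and define $I(b) = \int_{-\infty}^{\infty} 6 e^{- \frac{3 t^{2}}{2}} \cos{\left(b t \right)} \, dt$.

Differentiating under the integral sign,
$$I'(b) = \int_{-\infty}^{\infty} - 6 t e^{- \frac{3 t^{2}}{2}} \sin{\left(b t \right)} \, dt.$$

Integrate $\int_{-\infty}^{\infty} t \sin(b t)\, e^{- \frac{3 t^{2}}{2}}\, dt$ by parts with $u = \sin(b t)$ and $dv = t\, e^{- \frac{3 t^{2}}{2}}\, dt$, giving $v = - \frac{e^{- \frac{3 t^{2}}{2}}}{3}$. The boundary term vanishes and
$$\int_{-\infty}^{\infty} t \sin(b t)\, e^{- \frac{3 t^{2}}{2}}\, dt = \frac{b}{3} \int_{-\infty}^{\infty} \cos(b t)\, e^{- \frac{3 t^{2}}{2}}\, dt,$$
so $I'(b) = - \frac{b}{3}\, I(b)$.

This is a separable first-order ODE; solving with the initial condition $I(0) = \int_{-\infty}^{\infty} 6 e^{- \frac{3 t^{2}}{2}}\,dt = 2 \sqrt{6} \sqrt{\pi}$ gives
$$I(b) = 2 \sqrt{6} \sqrt{\pi} e^{- \frac{b^{2}}{6}}.$$

Setting $b = 4$:
$$I = \frac{2 \sqrt{6} \sqrt{\pi}}{e^{\frac{8}{3}}}.$$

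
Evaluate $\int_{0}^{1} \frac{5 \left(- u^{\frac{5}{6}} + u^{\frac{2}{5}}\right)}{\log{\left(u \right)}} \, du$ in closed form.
$\log{\left(\frac{130691232}{503284375} \right)}$

Consider the one-parameter family: let $I(a) = \int_{0}^{1} \frac{5 \left(- u^{\frac{5}{6}} + u^{a}\right)}{\log{\left(u \right)}} \, du$.

Since $\dfrac{\partial}{\partial a}\,u^{a} = u^{a} \ln u$, the $\ln u$ in the denominator cancels and
$$\frac{dI}{da} = \int_{0}^{1} 5 u^{a} \, du = 5 \left[\frac{u^{a+1}}{a+1}\right]_0^1 = \frac{5}{a + 1}.$$

Integrating with respect to $a$ gives $I(a) = \log{\left(\frac{7776 \left(a + 1\right)^{5}}{161051} \right)} + C$.

At $a = \frac{5}{6}$ the integrand is identically $0$, so $I(\frac{5}{6}) = 0$. The closed form gives $0$, hence $C = 0$.

Setting $a = \frac{2}{5}$:
$$I = \log{\left(\frac{130691232}{503284375} \right)}.$$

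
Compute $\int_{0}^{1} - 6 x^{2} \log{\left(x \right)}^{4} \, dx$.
$- \frac{16}{27}$

Begin with the known integral
$$J(a) = \int_{0}^{1} - 6 x^{a} \, dx = - \frac{6}{a + 1}.$$

Differentiating under the integral sign brings down a factor of $\ln x$:
$$\frac{dJ}{da} = \int_{0}^{1} - 6 x^{a} \log{\left(x \right)} \, dx = \frac{6}{\left(a + 1\right)^{2}}.$$

Repeating $4$ times in total — each differentiation brings down another $\ln x$ — gives
$$\frac{d^{4}J}{da^{4}} = \int_{0}^{1} - 6 x^{a} \log{\left(x \right)}^{4} \, dx = - \frac{144}{\left(a + 1\right)^{5}},$$
and the integrand here is exactly the target integrand, so $I = - \frac{144}{\left(a + 1\right)^{5}}$.

Setting $a = 2$:
$$I = - \frac{16}{27}.$$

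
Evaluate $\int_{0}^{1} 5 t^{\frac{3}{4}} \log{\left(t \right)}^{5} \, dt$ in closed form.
$- \frac{2457600}{117649}$

Start from the elementary integral
$$J(a) = \int_{0}^{1} 5 t^{a} \, dt = \frac{5}{a + 1}.$$

Differentiating under the integral sign brings down a factor of $\ln t$:
$$\frac{dJ}{da} = \int_{0}^{1} 5 t^{a} \log{\left(t \right)} \, dt = - \frac{5}{\left(a + 1\right)^{2}}.$$

Repeating $5$ times in total — each differentiation brings down another $\ln t$ — gives
$$\frac{d^{5}J}{da^{5}} = \int_{0}^{1} 5 t^{a} \log{\left(t \right)}^{5} \, dt = - \frac{600}{\left(a + 1\right)^{6}},$$
and the integrand here is exactly the target integrand, so $I = - \frac{600}{\left(a + 1\right)^{6}}$.

Setting $a = \frac{3}{4}$:
$$I = - \frac{2457600}{117649}.$$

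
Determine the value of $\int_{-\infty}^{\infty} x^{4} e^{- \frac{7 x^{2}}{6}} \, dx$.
$\frac{27 \sqrt{42} \sqrt{\pi}}{343}$

Begin with the known integral
$$J(a) = \int_{-\infty}^{\infty} e^{- a x^{2}} \, dx = \frac{\sqrt{\pi}}{\sqrt{a}}.$$

Differentiating under the integral sign brings down a factor of $(-x^2)$:
$$\frac{dJ}{da} = \int_{-\infty}^{\infty} - x^{2} e^{- a x^{2}} \, dx = - \frac{\sqrt{\pi}}{2 a^{\frac{3}{2}}}.$$

Repeating twice in total — each differentiation brings down another $(-x^2)$ — gives
$$\frac{d^{2}J}{da^{2}} = \int_{-\infty}^{\infty} x^{4} e^{- a x^{2}} \, dx = \frac{3 \sqrt{\pi}}{4 a^{\frac{5}{2}}},$$
and the integrand here is exactly the target integrand, so $I = \frac{3 \sqrt{\pi}}{4 a^{\frac{5}{2}}}$.

Setting $a = \frac{7}{6}$:
$$I = \frac{27 \sqrt{42} \sqrt{\pi}}{343}.$$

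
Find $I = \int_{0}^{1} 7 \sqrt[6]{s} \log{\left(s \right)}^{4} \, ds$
$\frac{186624}{2401}$

Begin with the known integral
$$J(a) = \int_{0}^{1} 7 s^{a} \, ds = \frac{7}{a + 1}.$$

Differentiating under the integral sign brings down a factor of $\ln s$:
$$\frac{dJ}{da} = \int_{0}^{1} 7 s^{a} \log{\left(s \right)} \, ds = - \frac{7}{\left(a + 1\right)^{2}}.$$

Repeating $4$ times in total — each differentiation brings down another $\ln s$ — gives
$$\frac{d^{4}J}{da^{4}} = \int_{0}^{1} 7 s^{a} \log{\left(s \right)}^{4} \, ds = \frac{168}{\left(a + 1\right)^{5}},$$
and the integrand here is exactly the target integrand, so $I = \frac{168}{\left(a + 1\right)^{5}}$.

Setting $a = \frac{1}{6}$:
$$I = \frac{186624}{2401}.$$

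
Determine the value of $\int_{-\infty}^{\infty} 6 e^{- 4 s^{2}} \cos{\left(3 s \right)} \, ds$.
$\frac{3 \sqrt{\pi}}{e^{\frac{9}{16}}}$

Treat the cosine frequency as a parameter and define $I(b) = \int_{-\infty}^{\infty} 6 e^{- 4 s^{2}} \cos{\left(b s \right)} \, ds$.

Differentiating under the integral sign,
$$I'(b) = \int_{-\infty}^{\infty} - 6 s e^{- 4 s^{2}} \sin{\left(b s \right)} \, ds.$$

Integrate $\int_{-\infty}^{\infty} s \sin(b s)\, e^{- 4 s^{2}}\, ds$ by parts with $u = \sin(b s)$ and $dv = s\, e^{- 4 s^{2}}\, ds$, giving $v = - \frac{e^{- 4 s^{2}}}{8}$. The boundary term vanishes and
$$\int_{-\infty}^{\infty} s \sin(b s)\, e^{- 4 s^{2}}\, ds = \frac{b}{8} \int_{-\infty}^{\infty} \cos(b s)\, e^{- 4 s^{2}}\, ds,$$
so $I'(b) = - \frac{b}{8}\, I(b)$.

This is a separable first-order ODE; solving with the initial condition $I(0) = \int_{-\infty}^{\infty} 6 e^{- 4 s^{2}}\,ds = 3 \sqrt{\pi}$ gives
$$I(b) = 3 \sqrt{\pi} e^{- \frac{b^{2}}{16}}.$$

Setting $b = 3$:
$$I = \frac{3 \sqrt{\pi}}{e^{\frac{9}{16}}}.$$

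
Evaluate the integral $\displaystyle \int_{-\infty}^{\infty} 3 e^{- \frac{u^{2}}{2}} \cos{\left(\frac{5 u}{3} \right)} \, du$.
$\frac{3 \sqrt{2} \sqrt{\pi}}{e^{\frac{25}{18}}}$

Define $I(b) = \int_{-\infty}^{\infty} 3 e^{- \frac{u^{2}}{2}} \cos{\left(b u \right)} \, du$.

Differentiating under the integral sign,
$$I'(b) = \int_{-\infty}^{\infty} - 3 u e^{- \frac{u^{2}}{2}} \sin{\left(b u \right)} \, du.$$

Integrate $\int_{-\infty}^{\infty} u \sin(b u)\, e^{- \frac{u^{2}}{2}}\, du$ by parts with $w = \sin(b u)$ and $dv = u\, e^{- \frac{u^{2}}{2}}\, du$, giving $v = - e^{- \frac{u^{2}}{2}}$. The boundary term vanishes and
$$\int_{-\infty}^{\infty} u \sin(b u)\, e^{- \frac{u^{2}}{2}}\, du = b \int_{-\infty}^{\infty} \cos(b u)\, e^{- \frac{u^{2}}{2}}\, du,$$
so $I'(b) = - b\, I(b)$.

This is a separable first-order ODE; solving with the initial condition $I(0) = \int_{-\infty}^{\infty} 3 e^{- \frac{u^{2}}{2}}\,du = 3 \sqrt{2} \sqrt{\pi}$ gives
$$I(b) = 3 \sqrt{2} \sqrt{\pi} e^{- \frac{b^{2}}{2}}.$$

Setting $b = \frac{5}{3}$:
$$I = \frac{3 \sqrt{2} \sqrt{\pi}}{e^{\frac{25}{18}}}.$$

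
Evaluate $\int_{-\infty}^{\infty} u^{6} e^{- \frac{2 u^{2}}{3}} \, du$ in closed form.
$\frac{405 \sqrt{6} \sqrt{\pi}}{128}$

Start from the elementary integral
$$J(a) = \int_{-\infty}^{\infty} e^{- a u^{2}} \, du = \frac{\sqrt{\pi}}{\sqrt{a}}.$$

Differentiating under the integral sign brings down a factor of $(-u^2)$:
$$\frac{dJ}{da} = \int_{-\infty}^{\infty} - u^{2} e^{- a u^{2}} \, du = - \frac{\sqrt{\pi}}{2 a^{\frac{3}{2}}}.$$

Repeating $3$ times in total — each differentiation brings down another $(-u^2)$ — gives
$$\frac{d^{3}J}{da^{3}} = \int_{-\infty}^{\infty} - u^{6} e^{- a u^{2}} \, du = - \frac{15 \sqrt{\pi}}{8 a^{\frac{7}{2}}},$$
and the integrand here is $(-1)^{3}$ times the target integrand, so $I = (-1)^{3}\,\frac{d^{3}J}{da^{3}} = \frac{15 \sqrt{\pi}}{8 a^{\frac{7}{2}}}$.

Setting $a = \frac{2}{3}$:
$$I = \frac{405 \sqrt{6} \sqrt{\pi}}{128}.$$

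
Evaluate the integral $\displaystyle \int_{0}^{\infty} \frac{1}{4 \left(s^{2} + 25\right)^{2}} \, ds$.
$\frac{\pi}{2000}$

Begin with the known result
$$J(a) = \int_{0}^{\infty} \frac{1}{4 \left(a^{2} + s^{2}\right)} \, ds = \frac{\pi}{8 a}.$$

Differentiating under the integral sign with respect to $a$,
$$\frac{dJ}{da} = \int_{0}^{\infty} - \frac{a}{2 \left(a^{2} + s^{2}\right)^{2}} \, ds = - \frac{\pi}{8 a^{2}},$$
so $\int_{0}^{\infty} \frac{1}{4 \left(a^{2} + s^{2}\right)^{2}} \, ds = \frac{\pi}{16 a^{3}}$.

Setting $a = 5$:
$$I = \frac{\pi}{2000}.$$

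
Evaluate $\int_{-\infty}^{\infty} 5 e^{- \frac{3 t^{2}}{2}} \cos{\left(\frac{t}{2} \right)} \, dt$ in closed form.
$\frac{5 \sqrt{6} \sqrt{\pi}}{3 e^{\frac{1}{24}}}$

Let $b$ denote the cosine frequency and define $I(b) = \int_{-\infty}^{\infty} 5 e^{- \frac{3 t^{2}}{2}} \cos{\left(b t \right)} \, dt$.

Differentiating under the integral sign,
$$I'(b) = \int_{-\infty}^{\infty} - 5 t e^{- \frac{3 t^{2}}{2}} \sin{\left(b t \right)} \, dt.$$

Integrate $\int_{-\infty}^{\infty} t \sin(b t)\, e^{- \frac{3 t^{2}}{2}}\, dt$ by parts with $u = \sin(b t)$ and $dv = t\, e^{- \frac{3 t^{2}}{2}}\, dt$, giving $v = - \frac{e^{- \frac{3 t^{2}}{2}}}{3}$. The boundary term vanishes and
$$\int_{-\infty}^{\infty} t \sin(b t)\, e^{- \frac{3 t^{2}}{2}}\, dt = \frac{b}{3} \int_{-\infty}^{\infty} \cos(b t)\, e^{- \frac{3 t^{2}}{2}}\, dt,$$
so $I'(b) = - \frac{b}{3}\, I(b)$.

This is a separable first-order ODE; solving with the initial condition $I(0) = \int_{-\infty}^{\infty} 5 e^{- \frac{3 t^{2}}{2}}\,dt = \frac{5 \sqrt{6} \sqrt{\pi}}{3}$ gives
$$I(b) = \frac{5 \sqrt{6} \sqrt{\pi} e^{- \frac{b^{2}}{6}}}{3}.$$

Setting $b = \frac{1}{2}$:
$$I = \frac{5 \sqrt{6} \sqrt{\pi}}{3 e^{\frac{1}{24}}}.$$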